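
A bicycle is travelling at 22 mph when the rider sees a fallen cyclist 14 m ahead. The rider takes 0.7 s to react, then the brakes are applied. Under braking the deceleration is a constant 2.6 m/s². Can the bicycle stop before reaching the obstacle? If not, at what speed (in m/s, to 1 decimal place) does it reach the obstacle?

22 mph × 0.44704 = 9.8349 m/s.
Reaction distance = 9.8349 × 0.7 = 6.884 m.
Braking distance needed to stop: v²/(2a) = 96.725 / 5.200 = 18.601 m, so total needed = 6.884 + 18.601 = 25.485 m > 14 m — it cannot stop.
Distance remaining when braking begins: 14 − 6.884 = 7.116 m.
v² = v₀² − 2a·d = 96.725 − 2 × 2.600 × 7.116 = 59.722 m²/s².
v = √59.722 = 7.728 m/s.

No — it strikes the obstacle at 7.7 m/s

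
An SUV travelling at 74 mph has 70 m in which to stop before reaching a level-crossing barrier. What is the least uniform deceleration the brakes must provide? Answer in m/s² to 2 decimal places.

74 mph × 0.44704 = 33.0810 m/s.
v² = 2a·d ⇒ a = v²/(2d) = 33.0810² / (2 × 70.000) = 1094.353 / 140.000 = 7.8168 m/s².

Required deceleration ≈ 7.82 m/s²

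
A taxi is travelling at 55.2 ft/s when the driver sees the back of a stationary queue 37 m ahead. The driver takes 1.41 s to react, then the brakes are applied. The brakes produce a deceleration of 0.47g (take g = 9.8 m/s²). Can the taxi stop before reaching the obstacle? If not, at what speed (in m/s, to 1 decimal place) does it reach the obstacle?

55.2 ft/s × 0.3048 = 16.8250 m/s.
a = 0.47 × 9.8 = 4.606 m/s².
Reaction distance = 16.8250 × 1.41 = 23.723 m.
Braking distance needed to stop: v²/(2a) = 283.081 / 9.212 = 30.730 m, so total needed = 23.723 + 30.730 = 54.453 m > 37 m — it cannot stop.
Distance remaining when braking begins: 37 − 23.723 = 13.277 m.
v² = v₀² − 2a·d = 283.081 − 2 × 4.606 × 13.277 = 160.773 m²/s².
v = √160.773 = 12.680 m/s.

No — it strikes the obstacle at 12.7 m/s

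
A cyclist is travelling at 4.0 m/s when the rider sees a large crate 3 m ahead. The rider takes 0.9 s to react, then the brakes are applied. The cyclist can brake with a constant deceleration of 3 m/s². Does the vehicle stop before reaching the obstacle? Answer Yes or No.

No

Reaction distance = 4.0000 × 0.9 = 3.600 m.
Braking distance = v²/(2a) = 16.000 / 6.000 = 2.667 m.
Total stopping distance = 3.600 + 2.667 = 6.267 m, vs 3 m available — it cannot stop in time and overshoots by 6.267 − 3 = 3.267 m.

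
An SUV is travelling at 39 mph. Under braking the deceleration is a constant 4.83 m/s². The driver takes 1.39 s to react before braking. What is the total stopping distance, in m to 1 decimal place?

Total stopping distance ≈ 55.7 m

39 mph × 0.44704 = 17.4346 m/s.
Reaction distance = v·t_r = 17.4346 × 1.39 = 24.234 m.
Braking distance = v²/(2a) = 17.4346² / (2 × 4.830) = 303.965 / 9.660 = 31.466 m.
Total = 24.234 + 31.466 = 55.700 m.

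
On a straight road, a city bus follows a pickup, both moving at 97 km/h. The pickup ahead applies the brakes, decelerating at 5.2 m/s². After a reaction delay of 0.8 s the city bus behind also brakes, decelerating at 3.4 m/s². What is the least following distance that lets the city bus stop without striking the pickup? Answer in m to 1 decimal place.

Minimum gap ≈ 58.5 m

97 km/h ÷ 3.6 = 26.9444 m/s.
Leader travels v²/(2a_L) = 726.001 / 10.400 = 69.808 m before stopping.
Follower covers v·t_r = 26.9444 × 0.8 = 21.556 m while reacting, then v²/(2a_F) = 726.001 / 6.800 = 106.765 m while braking, for a total of 21.556 + 106.765 = 128.321 m.
Since a_F ≤ a_L and the follower starts braking later, the follower is never slower than the leader, so the closest approach is when both have stopped.
Minimum gap = 128.321 − 69.808 = 58.513 m.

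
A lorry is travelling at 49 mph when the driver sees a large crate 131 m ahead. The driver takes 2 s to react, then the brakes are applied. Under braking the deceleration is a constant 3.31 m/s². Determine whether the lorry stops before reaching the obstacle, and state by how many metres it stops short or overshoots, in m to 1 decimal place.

Yes — it stops 14.7 m short of the obstacle

49 mph × 0.44704 = 21.9050 m/s.
Reaction distance = 21.9050 × 2 = 43.810 m.
Braking distance = v²/(2a) = 479.829 / 6.620 = 72.482 m.
Total stopping distance = 43.810 + 72.482 = 116.292 m, vs 131 m available — it stops with 131 − 116.292 = 14.708 m to spare.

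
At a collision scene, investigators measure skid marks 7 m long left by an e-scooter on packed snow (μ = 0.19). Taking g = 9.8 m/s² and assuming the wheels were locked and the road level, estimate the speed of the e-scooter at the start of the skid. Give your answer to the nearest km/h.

Initial speed ≈ 18 km/h

Deceleration a = μg = 0.19 × 9.8 = 1.862 m/s².
v = √(2a·d) = √(2 × 1.862 × 7) = √26.068 = 5.1057 m/s.
= 5.1057 × 3.6 = 18.381 km/h.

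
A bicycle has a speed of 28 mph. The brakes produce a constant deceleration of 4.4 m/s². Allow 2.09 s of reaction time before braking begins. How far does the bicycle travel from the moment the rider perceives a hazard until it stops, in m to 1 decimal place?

28 mph × 0.44704 = 12.5171 m/s.
Reaction distance = v·t_r = 12.5171 × 2.09 = 26.161 m.
Braking distance = v²/(2a) = 12.5171² / (2 × 4.400) = 156.678 / 8.800 = 17.804 m.
Total = 26.161 + 17.804 = 43.965 m.

Total stopping distance ≈ 44.0 m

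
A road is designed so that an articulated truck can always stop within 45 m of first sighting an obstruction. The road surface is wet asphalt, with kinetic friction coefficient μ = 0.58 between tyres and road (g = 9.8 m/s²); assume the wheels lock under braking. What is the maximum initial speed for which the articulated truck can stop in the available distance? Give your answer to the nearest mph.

a = μg = 0.58 × 9.8 = 5.684 m/s².
v²/(2a) = d ⇒ v = √(2 × 5.684 × 45) = √511.56 = 22.6177 m/s.
22.6177 m/s ÷ 0.44704 = 50.594 mph.

Maximum speed ≈ 51 mph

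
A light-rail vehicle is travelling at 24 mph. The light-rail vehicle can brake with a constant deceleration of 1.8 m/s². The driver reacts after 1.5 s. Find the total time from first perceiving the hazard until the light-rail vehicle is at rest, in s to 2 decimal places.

24 mph × 0.44704 = 10.7290 m/s.
Braking time = v/a = 10.7290 / 1.800 = 5.961 s.
Total = 1.5 + 5.961 = 7.461 s.

Total time ≈ 7.46 s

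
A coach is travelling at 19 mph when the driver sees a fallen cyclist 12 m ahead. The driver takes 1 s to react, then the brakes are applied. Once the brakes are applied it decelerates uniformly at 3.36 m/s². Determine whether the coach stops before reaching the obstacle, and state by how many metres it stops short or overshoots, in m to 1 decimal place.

No — it overshoots by 7.2 m

19 mph × 0.44704 = 8.4938 m/s.
Reaction distance = 8.4938 × 1 = 8.494 m.
Braking distance = v²/(2a) = 72.145 / 6.720 = 10.736 m.
Total stopping distance = 8.494 + 10.736 = 19.230 m, vs 12 m available — it cannot stop in time and overshoots by 19.230 − 12 = 7.230 m.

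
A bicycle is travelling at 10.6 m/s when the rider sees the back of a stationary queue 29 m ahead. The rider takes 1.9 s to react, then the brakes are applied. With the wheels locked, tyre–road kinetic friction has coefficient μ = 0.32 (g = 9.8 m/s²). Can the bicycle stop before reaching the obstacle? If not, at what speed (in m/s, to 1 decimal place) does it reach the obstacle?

a = μg = 0.32 × 9.8 = 3.136 m/s².
Reaction distance = 10.6000 × 1.9 = 20.140 m.
Braking distance needed to stop: v²/(2a) = 112.360 / 6.272 = 17.915 m, so total needed = 20.140 + 17.915 = 38.055 m > 29 m — it cannot stop.
Distance remaining when braking begins: 29 − 20.140 = 8.860 m.
v² = v₀² − 2a·d = 112.360 − 2 × 3.136 × 8.860 = 56.790 m²/s².
v = √56.790 = 7.536 m/s.

No — it strikes the obstacle at 7.5 m/s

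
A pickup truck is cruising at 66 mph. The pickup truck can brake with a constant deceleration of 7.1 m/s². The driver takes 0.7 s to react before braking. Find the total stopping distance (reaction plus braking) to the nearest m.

Total stopping distance ≈ 82 m

66 mph × 0.44704 = 29.5046 m/s.
Reaction distance = v·t_r = 29.5046 × 0.7 = 20.653 m.
Braking distance = v²/(2a) = 29.5046² / (2 × 7.100) = 870.521 / 14.200 = 61.304 m.
Total = 20.653 + 61.304 = 81.957 m.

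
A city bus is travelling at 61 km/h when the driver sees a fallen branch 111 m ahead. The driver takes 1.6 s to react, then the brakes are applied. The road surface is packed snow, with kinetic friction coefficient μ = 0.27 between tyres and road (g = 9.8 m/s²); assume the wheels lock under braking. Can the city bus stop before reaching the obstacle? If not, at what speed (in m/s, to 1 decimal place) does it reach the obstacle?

Yes — it stops about 29.6 m short of the obstacle, so it never reaches it

61 km/h ÷ 3.6 = 16.9444 m/s.
a = μg = 0.27 × 9.8 = 2.646 m/s².
Reaction distance = 16.9444 × 1.6 = 27.111 m.
Braking distance = v²/(2a) = 287.113 / 5.292 = 54.254 m.
Total stopping distance = 27.111 + 54.254 = 81.365 m, vs 111 m available — it stops with 111 − 81.365 = 29.635 m to spare.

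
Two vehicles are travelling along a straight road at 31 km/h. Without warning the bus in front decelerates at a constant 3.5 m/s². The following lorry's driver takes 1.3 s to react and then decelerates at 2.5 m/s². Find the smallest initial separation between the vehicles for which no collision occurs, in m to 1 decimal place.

Minimum gap ≈ 15.4 m

31 km/h ÷ 3.6 = 8.6111 m/s.
Leader travels v²/(2a_L) = 74.151 / 7.000 = 10.593 m before stopping.
Follower covers v·t_r = 8.6111 × 1.3 = 11.194 m while reacting, then v²/(2a_F) = 74.151 / 5.000 = 14.830 m while braking, for a total of 11.194 + 14.830 = 26.024 m.
Since a_F ≤ a_L and the follower starts braking later, the follower is never slower than the leader, so the closest approach is when both have stopped.
Minimum gap = 26.024 − 10.593 = 15.431 m.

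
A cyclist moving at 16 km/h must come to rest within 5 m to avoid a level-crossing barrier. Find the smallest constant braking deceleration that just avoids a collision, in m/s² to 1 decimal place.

Required deceleration ≈ 2.0 m/s²

16 km/h ÷ 3.6 = 4.4444 m/s.
v² = 2a·d ⇒ a = v²/(2d) = 4.4444² / (2 × 5.000) = 19.753 / 10.000 = 1.9753 m/s².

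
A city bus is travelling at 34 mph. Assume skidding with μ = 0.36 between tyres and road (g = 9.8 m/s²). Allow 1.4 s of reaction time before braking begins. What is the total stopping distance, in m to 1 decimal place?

34 mph × 0.44704 = 15.1994 m/s.
a = μg = 0.36 × 9.8 = 3.528 m/s².
Reaction distance = v·t_r = 15.1994 × 1.4 = 21.279 m.
Braking distance = v²/(2a) = 15.1994² / (2 × 3.528) = 231.022 / 7.056 = 32.741 m.
Total = 21.279 + 32.741 = 54.020 m.

Total stopping distance ≈ 54.0 m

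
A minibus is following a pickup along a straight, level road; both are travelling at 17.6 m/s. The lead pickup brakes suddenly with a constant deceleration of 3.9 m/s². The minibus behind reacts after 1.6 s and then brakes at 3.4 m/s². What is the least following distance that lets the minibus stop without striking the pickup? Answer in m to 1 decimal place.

Minimum gap ≈ 34.0 m

Leader travels v²/(2a_L) = 309.760 / 7.800 = 39.713 m before stopping.
Follower covers v·t_r = 17.6000 × 1.6 = 28.160 m while reacting, then v²/(2a_F) = 309.760 / 6.800 = 45.553 m while braking, for a total of 28.160 + 45.553 = 73.713 m.
Since a_F ≤ a_L and the follower starts braking later, the follower is never slower than the leader, so the closest approach is when both have stopped.
Minimum gap = 73.713 − 39.713 = 34.000 m.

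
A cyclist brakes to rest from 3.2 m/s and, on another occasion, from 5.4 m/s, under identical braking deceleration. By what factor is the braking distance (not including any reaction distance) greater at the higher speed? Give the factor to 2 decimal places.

Braking distance d = v²/(2a), so with a fixed, d ∝ v².
Factor = (5.4/3.2)² = 1.6875² = 2.8477.

Factor ≈ 2.85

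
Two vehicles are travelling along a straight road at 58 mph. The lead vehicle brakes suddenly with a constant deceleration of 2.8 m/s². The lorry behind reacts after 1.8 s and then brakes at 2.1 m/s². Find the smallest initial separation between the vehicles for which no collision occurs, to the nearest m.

Minimum gap ≈ 87 m

58 mph × 0.44704 = 25.9283 m/s.
Leader travels v²/(2a_L) = 672.277 / 5.600 = 120.049 m before stopping.
Follower covers v·t_r = 25.9283 × 1.8 = 46.671 m while reacting, then v²/(2a_F) = 672.277 / 4.200 = 160.066 m while braking, for a total of 46.671 + 160.066 = 206.737 m.
Since a_F ≤ a_L and the follower starts braking later, the follower is never slower than the leader, so the closest approach is when both have stopped.
Minimum gap = 206.737 − 120.049 = 86.688 m.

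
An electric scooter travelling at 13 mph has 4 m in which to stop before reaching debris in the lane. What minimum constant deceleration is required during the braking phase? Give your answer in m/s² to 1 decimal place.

Required deceleration ≈ 4.2 m/s²

13 mph × 0.44704 = 5.8115 m/s.
v² = 2a·d ⇒ a = v²/(2d) = 5.8115² / (2 × 4.000) = 33.774 / 8.000 = 4.2218 m/s².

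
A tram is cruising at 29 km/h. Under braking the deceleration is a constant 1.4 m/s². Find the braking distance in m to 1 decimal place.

Braking distance ≈ 23.2 m

29 km/h ÷ 3.6 = 8.0556 m/s.
Braking distance = v²/(2a) = 8.0556² / (2 × 1.400) = 64.893 / 2.800 = 23.176 m.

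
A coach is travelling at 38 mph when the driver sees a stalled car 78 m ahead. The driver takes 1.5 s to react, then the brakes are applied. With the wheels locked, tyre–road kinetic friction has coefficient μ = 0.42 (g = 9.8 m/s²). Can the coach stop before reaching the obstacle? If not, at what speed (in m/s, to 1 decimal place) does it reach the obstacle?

38 mph × 0.44704 = 16.9875 m/s.
a = μg = 0.42 × 9.8 = 4.116 m/s².
Reaction distance = 16.9875 × 1.5 = 25.481 m.
Braking distance = v²/(2a) = 288.575 / 8.232 = 35.055 m.
Total stopping distance = 25.481 + 35.055 = 60.536 m, vs 78 m available — it stops with 78 − 60.536 = 17.464 m to spare.

Yes — it stops about 17.5 m short of the obstacle, so it never reaches it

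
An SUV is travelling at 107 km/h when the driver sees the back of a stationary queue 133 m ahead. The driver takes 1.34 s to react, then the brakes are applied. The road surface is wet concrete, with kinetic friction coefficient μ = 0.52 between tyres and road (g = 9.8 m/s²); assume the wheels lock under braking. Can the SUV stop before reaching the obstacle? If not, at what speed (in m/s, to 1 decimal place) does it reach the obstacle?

107 km/h ÷ 3.6 = 29.7222 m/s.
a = μg = 0.52 × 9.8 = 5.096 m/s².
Reaction distance = 29.7222 × 1.34 = 39.828 m.
Braking distance = v²/(2a) = 883.409 / 10.192 = 86.677 m.
Total stopping distance = 39.828 + 86.677 = 126.505 m, vs 133 m available — it stops with 133 − 126.505 = 6.495 m to spare.

Yes — it stops about 6.5 m short of the obstacle, so it never reaches it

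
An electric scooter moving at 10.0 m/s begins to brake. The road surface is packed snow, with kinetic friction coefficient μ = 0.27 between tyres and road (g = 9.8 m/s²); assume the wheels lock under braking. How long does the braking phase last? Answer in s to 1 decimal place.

a = μg = 0.27 × 9.8 = 2.646 m/s².
Braking time = v/a = 10.0000 / 2.646 = 3.779 s.

Braking time ≈ 3.8 s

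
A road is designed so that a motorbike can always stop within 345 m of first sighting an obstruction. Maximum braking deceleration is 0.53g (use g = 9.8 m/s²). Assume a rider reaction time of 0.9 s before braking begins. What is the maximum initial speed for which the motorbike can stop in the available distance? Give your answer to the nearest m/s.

Maximum speed ≈ 55 m/s

a = 0.53 × 9.8 = 5.194 m/s².
Stopping distance: v·t_r + v²/(2a) = 345 with t_r = 0.9 s and a = 5.194 m/s².
So v² + 9.349 v − 3583.86 = 0.
Positive root: v = −a·t_r + √((a·t_r)² + 2a·d) = −4.675 + √(21.856 + 3583.86) = 55.3726 m/s.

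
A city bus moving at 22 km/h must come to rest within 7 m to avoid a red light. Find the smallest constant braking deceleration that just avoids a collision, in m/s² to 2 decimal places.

Required deceleration ≈ 2.67 m/s²

22 km/h ÷ 3.6 = 6.1111 m/s.
v² = 2a·d ⇒ a = v²/(2d) = 6.1111² / (2 × 7.000) = 37.346 / 14.000 = 2.6676 m/s².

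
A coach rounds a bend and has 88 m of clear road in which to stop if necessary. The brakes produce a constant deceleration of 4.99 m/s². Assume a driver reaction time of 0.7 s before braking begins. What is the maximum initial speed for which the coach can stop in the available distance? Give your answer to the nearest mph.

Stopping distance: v·t_r + v²/(2a) = 88 with t_r = 0.7 s and a = 4.990 m/s².
So v² + 6.986 v − 878.24 = 0.
Positive root: v = −a·t_r + √((a·t_r)² + 2a·d) = −3.493 + √(12.201 + 878.24) = 26.3473 m/s.
26.3473 m/s ÷ 0.44704 = 58.937 mph.

Maximum speed ≈ 59 mph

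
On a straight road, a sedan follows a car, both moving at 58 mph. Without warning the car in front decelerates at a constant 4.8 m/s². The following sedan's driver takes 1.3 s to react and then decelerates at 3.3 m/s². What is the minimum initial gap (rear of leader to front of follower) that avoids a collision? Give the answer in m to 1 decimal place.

Minimum gap ≈ 65.5 m

58 mph × 0.44704 = 25.9283 m/s.
Leader travels v²/(2a_L) = 672.277 / 9.600 = 70.029 m before stopping.
Follower covers v·t_r = 25.9283 × 1.3 = 33.707 m while reacting, then v²/(2a_F) = 672.277 / 6.600 = 101.860 m while braking, for a total of 33.707 + 101.860 = 135.567 m.
Since a_F ≤ a_L and the follower starts braking later, the follower is never slower than the leader, so the closest approach is when both have stopped.
Minimum gap = 135.567 − 70.029 = 65.538 m.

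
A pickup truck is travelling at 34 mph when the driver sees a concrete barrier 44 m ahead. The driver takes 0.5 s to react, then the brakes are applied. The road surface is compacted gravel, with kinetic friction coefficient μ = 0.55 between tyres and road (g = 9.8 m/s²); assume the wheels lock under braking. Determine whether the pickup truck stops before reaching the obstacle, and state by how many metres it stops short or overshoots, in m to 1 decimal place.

Yes — it stops 15.0 m short of the obstacle

34 mph × 0.44704 = 15.1994 m/s.
a = μg = 0.55 × 9.8 = 5.390 m/s².
Reaction distance = 15.1994 × 0.5 = 7.600 m.
Braking distance = v²/(2a) = 231.022 / 10.780 = 21.431 m.
Total stopping distance = 7.600 + 21.431 = 29.031 m, vs 44 m available — it stops with 44 − 29.031 = 14.969 m to spare.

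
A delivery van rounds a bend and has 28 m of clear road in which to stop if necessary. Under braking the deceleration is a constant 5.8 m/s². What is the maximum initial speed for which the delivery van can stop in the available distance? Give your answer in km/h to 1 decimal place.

Maximum speed ≈ 64.9 km/h

v²/(2a) = d ⇒ v = √(2 × 5.800 × 28) = √324.80 = 18.0222 m/s.
18.0222 m/s × 3.6 = 64.880 km/h.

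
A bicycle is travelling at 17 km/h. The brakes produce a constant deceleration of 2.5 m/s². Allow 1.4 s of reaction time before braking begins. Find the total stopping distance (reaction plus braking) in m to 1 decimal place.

Total stopping distance ≈ 11.1 m

17 km/h ÷ 3.6 = 4.7222 m/s.
Reaction distance = v·t_r = 4.7222 × 1.4 = 6.611 m.
Braking distance = v²/(2a) = 4.7222² / (2 × 2.500) = 22.299 / 5.000 = 4.460 m.
Total = 6.611 + 4.460 = 11.071 m.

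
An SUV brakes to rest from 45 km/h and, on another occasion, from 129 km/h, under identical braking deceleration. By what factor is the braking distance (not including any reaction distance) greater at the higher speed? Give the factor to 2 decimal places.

Factor ≈ 8.22

Braking distance d = v²/(2a), so with a fixed, d ∝ v².
Factor = (129/45)² = 2.8667² = 8.2180.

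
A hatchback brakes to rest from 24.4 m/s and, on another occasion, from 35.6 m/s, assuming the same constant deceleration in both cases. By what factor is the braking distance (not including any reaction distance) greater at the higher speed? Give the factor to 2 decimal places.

Braking distance d = v²/(2a), so with a fixed, d ∝ v².
Factor = (35.6/24.4)² = 1.4590² = 2.1287.

Factor ≈ 2.13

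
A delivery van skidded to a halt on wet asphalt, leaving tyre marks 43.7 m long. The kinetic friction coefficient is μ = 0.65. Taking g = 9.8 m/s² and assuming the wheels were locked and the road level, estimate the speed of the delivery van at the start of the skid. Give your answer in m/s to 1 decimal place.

Initial speed ≈ 23.6 m/s

Deceleration a = μg = 0.65 × 9.8 = 6.370 m/s².
v = √(2a·d) = √(2 × 6.370 × 43.7) = √556.738 = 23.5953 m/s.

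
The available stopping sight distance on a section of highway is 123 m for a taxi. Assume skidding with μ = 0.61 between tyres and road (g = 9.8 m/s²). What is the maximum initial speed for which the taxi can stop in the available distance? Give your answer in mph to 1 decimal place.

a = μg = 0.61 × 9.8 = 5.978 m/s².
v²/(2a) = d ⇒ v = √(2 × 5.978 × 123) = √1470.59 = 38.3483 m/s.
38.3483 m/s ÷ 0.44704 = 85.783 mph.

Maximum speed ≈ 85.8 mph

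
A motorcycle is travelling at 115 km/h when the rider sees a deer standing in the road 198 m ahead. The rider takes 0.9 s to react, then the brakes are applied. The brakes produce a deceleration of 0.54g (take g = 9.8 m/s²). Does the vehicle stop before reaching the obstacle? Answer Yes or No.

115 km/h ÷ 3.6 = 31.9444 m/s.
a = 0.54 × 9.8 = 5.292 m/s².
Reaction distance = 31.9444 × 0.9 = 28.750 m.
Braking distance = v²/(2a) = 1020.445 / 10.584 = 96.414 m.
Total stopping distance = 28.750 + 96.414 = 125.164 m, vs 198 m available — it stops with 198 − 125.164 = 72.836 m to spare.

Yes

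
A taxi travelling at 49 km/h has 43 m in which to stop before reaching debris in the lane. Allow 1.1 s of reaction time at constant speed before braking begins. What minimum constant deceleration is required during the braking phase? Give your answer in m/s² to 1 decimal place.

49 km/h ÷ 3.6 = 13.6111 m/s.
Distance covered during reaction = 13.6111 × 1.1 = 14.972 m.
Distance available for braking: 43 − 14.972 = 28.028 m.
v² = 2a·d ⇒ a = v²/(2d) = 13.6111² / (2 × 28.028) = 185.262 / 56.056 = 3.3049 m/s².

Required deceleration ≈ 3.3 m/s²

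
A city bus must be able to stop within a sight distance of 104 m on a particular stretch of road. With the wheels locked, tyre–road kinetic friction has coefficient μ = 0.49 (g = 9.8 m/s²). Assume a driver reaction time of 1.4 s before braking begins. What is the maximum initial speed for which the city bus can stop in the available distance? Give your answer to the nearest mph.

a = μg = 0.49 × 9.8 = 4.802 m/s².
Stopping distance: v·t_r + v²/(2a) = 104 with t_r = 1.4 s and a = 4.802 m/s².
So v² + 13.446 v − 998.82 = 0.
Positive root: v = −a·t_r + √((a·t_r)² + 2a·d) = −6.723 + √(45.199 + 998.82) = 25.5883 m/s.
25.5883 m/s ÷ 0.44704 = 57.239 mph.

Maximum speed ≈ 57 mph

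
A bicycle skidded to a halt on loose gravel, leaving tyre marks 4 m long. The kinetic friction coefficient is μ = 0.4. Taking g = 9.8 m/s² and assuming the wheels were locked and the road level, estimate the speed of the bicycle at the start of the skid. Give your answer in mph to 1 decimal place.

Initial speed ≈ 12.5 mph

Deceleration a = μg = 0.4 × 9.8 = 3.920 m/s².
v = √(2a·d) = √(2 × 3.920 × 4) = √31.360 = 5.6000 m/s.
= 5.6000 ÷ 0.44704 = 12.527 mph.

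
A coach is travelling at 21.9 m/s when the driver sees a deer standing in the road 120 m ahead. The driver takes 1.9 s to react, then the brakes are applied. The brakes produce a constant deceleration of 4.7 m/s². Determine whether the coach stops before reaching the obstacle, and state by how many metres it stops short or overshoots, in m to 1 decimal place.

Yes — it stops 27.4 m short of the obstacle

Reaction distance = 21.9000 × 1.9 = 41.610 m.
Braking distance = v²/(2a) = 479.610 / 9.400 = 51.022 m.
Total stopping distance = 41.610 + 51.022 = 92.632 m, vs 120 m available — it stops with 120 − 92.632 = 27.368 m to spare.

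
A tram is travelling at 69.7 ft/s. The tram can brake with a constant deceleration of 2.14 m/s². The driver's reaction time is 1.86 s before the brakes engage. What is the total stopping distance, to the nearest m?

Total stopping distance ≈ 145 m

69.7 ft/s × 0.3048 = 21.2446 m/s.
Reaction distance = v·t_r = 21.2446 × 1.86 = 39.515 m.
Braking distance = v²/(2a) = 21.2446² / (2 × 2.140) = 451.333 / 4.280 = 105.452 m.
Total = 39.515 + 105.452 = 144.967 m.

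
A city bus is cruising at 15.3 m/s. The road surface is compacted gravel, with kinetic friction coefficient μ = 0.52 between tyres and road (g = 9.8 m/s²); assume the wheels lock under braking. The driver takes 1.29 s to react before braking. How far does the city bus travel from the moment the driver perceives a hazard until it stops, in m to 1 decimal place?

Total stopping distance ≈ 42.7 m

a = μg = 0.52 × 9.8 = 5.096 m/s².
Reaction distance = v·t_r = 15.3000 × 1.29 = 19.737 m.
Braking distance = v²/(2a) = 15.3000² / (2 × 5.096) = 234.090 / 10.192 = 22.968 m.
Total = 19.737 + 22.968 = 42.705 m.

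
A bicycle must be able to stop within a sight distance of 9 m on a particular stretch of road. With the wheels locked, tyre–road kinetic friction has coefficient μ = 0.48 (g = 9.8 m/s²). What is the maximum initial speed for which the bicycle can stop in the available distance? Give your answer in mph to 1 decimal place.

Maximum speed ≈ 20.6 mph

a = μg = 0.48 × 9.8 = 4.704 m/s².
v²/(2a) = d ⇒ v = √(2 × 4.704 × 9) = √84.67 = 9.2016 m/s.
9.2016 m/s ÷ 0.44704 = 20.583 mph.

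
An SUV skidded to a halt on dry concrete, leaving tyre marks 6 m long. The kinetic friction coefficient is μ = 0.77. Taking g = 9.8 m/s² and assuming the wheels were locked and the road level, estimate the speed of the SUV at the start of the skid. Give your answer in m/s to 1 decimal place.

Initial speed ≈ 9.5 m/s

Deceleration a = μg = 0.77 × 9.8 = 7.546 m/s².
v = √(2a·d) = √(2 × 7.546 × 6) = √90.552 = 9.5159 m/s.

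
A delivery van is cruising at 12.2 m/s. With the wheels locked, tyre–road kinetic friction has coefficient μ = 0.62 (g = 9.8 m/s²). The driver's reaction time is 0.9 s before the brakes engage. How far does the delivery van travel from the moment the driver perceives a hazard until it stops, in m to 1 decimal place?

a = μg = 0.62 × 9.8 = 6.076 m/s².
Reaction distance = v·t_r = 12.2000 × 0.9 = 10.980 m.
Braking distance = v²/(2a) = 12.2000² / (2 × 6.076) = 148.840 / 12.152 = 12.248 m.
Total = 10.980 + 12.248 = 23.228 m.

Total stopping distance ≈ 23.2 m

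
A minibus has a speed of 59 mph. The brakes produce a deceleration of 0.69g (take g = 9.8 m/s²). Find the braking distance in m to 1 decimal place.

Braking distance ≈ 51.4 m

59 mph × 0.44704 = 26.3754 m/s.
a = 0.69 × 9.8 = 6.762 m/s².
Braking distance = v²/(2a) = 26.3754² / (2 × 6.762) = 695.662 / 13.524 = 51.439 m.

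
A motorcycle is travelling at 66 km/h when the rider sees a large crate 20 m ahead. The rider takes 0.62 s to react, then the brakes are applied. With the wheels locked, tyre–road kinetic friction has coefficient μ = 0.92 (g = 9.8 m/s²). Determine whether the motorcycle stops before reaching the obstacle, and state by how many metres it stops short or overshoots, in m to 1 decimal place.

66 km/h ÷ 3.6 = 18.3333 m/s.
a = μg = 0.92 × 9.8 = 9.016 m/s².
Reaction distance = 18.3333 × 0.62 = 11.367 m.
Braking distance = v²/(2a) = 336.110 / 18.032 = 18.640 m.
Total stopping distance = 11.367 + 18.640 = 30.007 m, vs 20 m available — it cannot stop in time and overshoots by 30.007 − 20 = 10.007 m.

No — it overshoots by 10.0 m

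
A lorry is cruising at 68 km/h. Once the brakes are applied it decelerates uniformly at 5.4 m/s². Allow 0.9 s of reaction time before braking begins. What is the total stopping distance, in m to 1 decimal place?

Total stopping distance ≈ 50.0 m

68 km/h ÷ 3.6 = 18.8889 m/s.
Reaction distance = v·t_r = 18.8889 × 0.9 = 17.000 m.
Braking distance = v²/(2a) = 18.8889² / (2 × 5.400) = 356.791 / 10.800 = 33.036 m.
Total = 17.000 + 33.036 = 50.036 m.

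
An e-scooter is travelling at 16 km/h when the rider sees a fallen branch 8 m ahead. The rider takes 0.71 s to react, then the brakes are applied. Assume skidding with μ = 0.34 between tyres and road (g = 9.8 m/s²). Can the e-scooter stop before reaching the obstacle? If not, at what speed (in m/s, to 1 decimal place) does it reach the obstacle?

16 km/h ÷ 3.6 = 4.4444 m/s.
a = μg = 0.34 × 9.8 = 3.332 m/s².
Reaction distance = 4.4444 × 0.71 = 3.156 m.
Braking distance = v²/(2a) = 19.753 / 6.664 = 2.964 m.
Total stopping distance = 3.156 + 2.964 = 6.120 m, vs 8 m available — it stops with 8 − 6.120 = 1.880 m to spare.

Yes — it stops about 1.9 m short of the obstacle, so it never reaches it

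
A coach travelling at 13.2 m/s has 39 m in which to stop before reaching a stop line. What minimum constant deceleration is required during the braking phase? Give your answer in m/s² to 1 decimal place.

v² = 2a·d ⇒ a = v²/(2d) = 13.2000² / (2 × 39.000) = 174.240 / 78.000 = 2.2338 m/s².

Required deceleration ≈ 2.2 m/s²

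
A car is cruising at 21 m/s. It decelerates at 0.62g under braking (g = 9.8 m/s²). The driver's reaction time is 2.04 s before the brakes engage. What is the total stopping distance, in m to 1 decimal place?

Total stopping distance ≈ 79.1 m

a = 0.62 × 9.8 = 6.076 m/s².
Reaction distance = v·t_r = 21.0000 × 2.04 = 42.840 m.
Braking distance = v²/(2a) = 21.0000² / (2 × 6.076) = 441.000 / 12.152 = 36.290 m.
Total = 42.840 + 36.290 = 79.130 m.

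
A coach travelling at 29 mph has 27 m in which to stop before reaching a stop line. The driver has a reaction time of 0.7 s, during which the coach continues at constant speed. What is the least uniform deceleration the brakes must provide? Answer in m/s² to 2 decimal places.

Required deceleration ≈ 4.69 m/s²

29 mph × 0.44704 = 12.9642 m/s.
Distance covered during reaction = 12.9642 × 0.7 = 9.075 m.
Distance available for braking: 27 − 9.075 = 17.925 m.
v² = 2a·d ⇒ a = v²/(2d) = 12.9642² / (2 × 17.925) = 168.070 / 35.850 = 4.6881 m/s².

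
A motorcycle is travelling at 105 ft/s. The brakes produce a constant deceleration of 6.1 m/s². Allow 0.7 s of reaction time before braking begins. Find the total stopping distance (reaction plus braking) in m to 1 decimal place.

Total stopping distance ≈ 106.4 m

105 ft/s × 0.3048 = 32.0040 m/s.
Reaction distance = v·t_r = 32.0040 × 0.7 = 22.403 m.
Braking distance = v²/(2a) = 32.0040² / (2 × 6.100) = 1024.256 / 12.200 = 83.955 m.
Total = 22.403 + 83.955 = 106.358 m.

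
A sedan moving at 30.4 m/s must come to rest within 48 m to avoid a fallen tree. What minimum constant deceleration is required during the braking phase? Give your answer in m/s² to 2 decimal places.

v² = 2a·d ⇒ a = v²/(2d) = 30.4000² / (2 × 48.000) = 924.160 / 96.000 = 9.6267 m/s².

Required deceleration ≈ 9.63 m/s²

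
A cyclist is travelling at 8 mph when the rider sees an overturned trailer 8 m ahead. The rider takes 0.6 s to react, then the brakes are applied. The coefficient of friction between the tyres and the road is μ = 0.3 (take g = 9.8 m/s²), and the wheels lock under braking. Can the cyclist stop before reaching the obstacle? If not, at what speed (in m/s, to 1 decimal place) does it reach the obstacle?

8 mph × 0.44704 = 3.5763 m/s.
a = μg = 0.3 × 9.8 = 2.940 m/s².
Reaction distance = 3.5763 × 0.6 = 2.146 m.
Braking distance = v²/(2a) = 12.790 / 5.880 = 2.175 m.
Total stopping distance = 2.146 + 2.175 = 4.321 m, vs 8 m available — it stops with 8 − 4.321 = 3.679 m to spare.

Yes — it stops about 3.7 m short of the obstacle, so it never reaches it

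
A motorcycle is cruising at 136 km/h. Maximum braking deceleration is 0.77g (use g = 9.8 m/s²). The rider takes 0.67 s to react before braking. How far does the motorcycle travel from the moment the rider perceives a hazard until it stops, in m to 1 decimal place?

136 km/h ÷ 3.6 = 37.7778 m/s.
a = 0.77 × 9.8 = 7.546 m/s².
Reaction distance = v·t_r = 37.7778 × 0.67 = 25.311 m.
Braking distance = v²/(2a) = 37.7778² / (2 × 7.546) = 1427.162 / 15.092 = 94.564 m.
Total = 25.311 + 94.564 = 119.875 m.

Total stopping distance ≈ 119.9 m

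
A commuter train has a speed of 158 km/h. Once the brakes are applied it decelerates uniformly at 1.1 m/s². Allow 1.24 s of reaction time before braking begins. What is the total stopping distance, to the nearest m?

158 km/h ÷ 3.6 = 43.8889 m/s.
Reaction distance = v·t_r = 43.8889 × 1.24 = 54.422 m.
Braking distance = v²/(2a) = 43.8889² / (2 × 1.100) = 1926.236 / 2.200 = 875.562 m.
Total = 54.422 + 875.562 = 929.984 m.

Total stopping distance ≈ 930 m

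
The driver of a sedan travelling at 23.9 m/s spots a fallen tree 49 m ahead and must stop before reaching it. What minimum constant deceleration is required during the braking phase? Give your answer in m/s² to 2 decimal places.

v² = 2a·d ⇒ a = v²/(2d) = 23.9000² / (2 × 49.000) = 571.210 / 98.000 = 5.8287 m/s².

Required deceleration ≈ 5.83 m/s²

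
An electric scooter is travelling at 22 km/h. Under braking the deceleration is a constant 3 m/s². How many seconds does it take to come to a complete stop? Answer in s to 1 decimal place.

22 km/h ÷ 3.6 = 6.1111 m/s.
Braking time = v/a = 6.1111 / 3.000 = 2.037 s.

Braking time ≈ 2.0 s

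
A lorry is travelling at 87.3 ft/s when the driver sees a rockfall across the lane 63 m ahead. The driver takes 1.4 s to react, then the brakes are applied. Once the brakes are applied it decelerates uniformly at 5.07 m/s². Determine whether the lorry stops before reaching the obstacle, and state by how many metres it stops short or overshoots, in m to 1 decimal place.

87.3 ft/s × 0.3048 = 26.6090 m/s.
Reaction distance = 26.6090 × 1.4 = 37.253 m.
Braking distance = v²/(2a) = 708.039 / 10.140 = 69.826 m.
Total stopping distance = 37.253 + 69.826 = 107.079 m, vs 63 m available — it cannot stop in time and overshoots by 107.079 − 63 = 44.079 m.

No — it overshoots by 44.1 m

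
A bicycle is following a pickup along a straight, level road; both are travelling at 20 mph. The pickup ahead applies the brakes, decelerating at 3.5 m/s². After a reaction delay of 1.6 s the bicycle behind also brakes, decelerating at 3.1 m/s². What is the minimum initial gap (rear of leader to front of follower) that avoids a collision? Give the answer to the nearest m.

20 mph × 0.44704 = 8.9408 m/s.
Leader travels v²/(2a_L) = 79.938 / 7.000 = 11.420 m before stopping.
Follower covers v·t_r = 8.9408 × 1.6 = 14.305 m while reacting, then v²/(2a_F) = 79.938 / 6.200 = 12.893 m while braking, for a total of 14.305 + 12.893 = 27.198 m.
Since a_F ≤ a_L and the follower starts braking later, the follower is never slower than the leader, so the closest approach is when both have stopped.
Minimum gap = 27.198 − 11.420 = 15.778 m.

Minimum gap ≈ 16 m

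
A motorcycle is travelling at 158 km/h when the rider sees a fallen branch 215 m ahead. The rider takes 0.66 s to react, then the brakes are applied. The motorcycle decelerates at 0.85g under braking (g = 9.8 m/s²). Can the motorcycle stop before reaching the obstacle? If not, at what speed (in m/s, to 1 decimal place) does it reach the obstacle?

Yes — it stops about 70.4 m short of the obstacle, so it never reaches it

158 km/h ÷ 3.6 = 43.8889 m/s.
a = 0.85 × 9.8 = 8.330 m/s².
Reaction distance = 43.8889 × 0.66 = 28.967 m.
Braking distance = v²/(2a) = 1926.236 / 16.660 = 115.620 m.
Total stopping distance = 28.967 + 115.620 = 144.587 m, vs 215 m available — it stops with 215 − 144.587 = 70.413 m to spare.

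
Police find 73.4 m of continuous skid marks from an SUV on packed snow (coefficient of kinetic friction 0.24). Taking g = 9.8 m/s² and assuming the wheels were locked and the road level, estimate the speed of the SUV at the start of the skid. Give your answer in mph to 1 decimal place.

Deceleration a = μg = 0.24 × 9.8 = 2.352 m/s².
v = √(2a·d) = √(2 × 2.352 × 73.4) = √345.274 = 18.5815 m/s.
= 18.5815 ÷ 0.44704 = 41.566 mph.

Initial speed ≈ 41.6 mph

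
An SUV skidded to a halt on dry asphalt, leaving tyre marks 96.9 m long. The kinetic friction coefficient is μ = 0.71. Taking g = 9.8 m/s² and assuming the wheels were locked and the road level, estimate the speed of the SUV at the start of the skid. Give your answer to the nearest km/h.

Deceleration a = μg = 0.71 × 9.8 = 6.958 m/s².
v = √(2a·d) = √(2 × 6.958 × 96.9) = √1348.460 = 36.7214 m/s.
= 36.7214 × 3.6 = 132.197 km/h.

Initial speed ≈ 132 km/h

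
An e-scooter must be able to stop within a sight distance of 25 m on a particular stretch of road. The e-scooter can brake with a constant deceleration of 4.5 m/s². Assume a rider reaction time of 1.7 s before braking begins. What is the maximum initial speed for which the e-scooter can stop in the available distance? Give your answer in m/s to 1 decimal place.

Maximum speed ≈ 9.2 m/s

Stopping distance: v·t_r + v²/(2a) = 25 with t_r = 1.7 s and a = 4.500 m/s².
So v² + 15.300 v − 225.00 = 0.
Positive root: v = −a·t_r + √((a·t_r)² + 2a·d) = −7.650 + √(58.523 + 225.00) = 9.1881 m/s.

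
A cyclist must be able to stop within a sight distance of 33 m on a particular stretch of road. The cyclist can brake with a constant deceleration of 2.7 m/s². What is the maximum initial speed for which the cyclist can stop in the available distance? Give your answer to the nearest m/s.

v²/(2a) = d ⇒ v = √(2 × 2.700 × 33) = √178.20 = 13.3492 m/s.

Maximum speed ≈ 13 m/s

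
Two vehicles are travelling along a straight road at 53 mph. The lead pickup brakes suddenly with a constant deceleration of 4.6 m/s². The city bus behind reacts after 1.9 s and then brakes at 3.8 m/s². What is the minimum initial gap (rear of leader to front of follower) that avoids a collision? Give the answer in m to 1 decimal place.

Minimum gap ≈ 57.9 m

53 mph × 0.44704 = 23.6931 m/s.
Leader travels v²/(2a_L) = 561.363 / 9.200 = 61.018 m before stopping.
Follower covers v·t_r = 23.6931 × 1.9 = 45.017 m while reacting, then v²/(2a_F) = 561.363 / 7.600 = 73.864 m while braking, for a total of 45.017 + 73.864 = 118.881 m.
Since a_F ≤ a_L and the follower starts braking later, the follower is never slower than the leader, so the closest approach is when both have stopped.
Minimum gap = 118.881 − 61.018 = 57.863 m.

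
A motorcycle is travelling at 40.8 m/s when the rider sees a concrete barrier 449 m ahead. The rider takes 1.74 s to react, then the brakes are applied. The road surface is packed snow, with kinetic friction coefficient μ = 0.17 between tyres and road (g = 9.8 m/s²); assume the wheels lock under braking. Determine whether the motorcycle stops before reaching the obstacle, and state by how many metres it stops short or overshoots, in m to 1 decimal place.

a = μg = 0.17 × 9.8 = 1.666 m/s².
Reaction distance = 40.8000 × 1.74 = 70.992 m.
Braking distance = v²/(2a) = 1664.640 / 3.332 = 499.592 m.
Total stopping distance = 70.992 + 499.592 = 570.584 m, vs 449 m available — it cannot stop in time and overshoots by 570.584 − 449 = 121.584 m.

No — it overshoots by 121.6 m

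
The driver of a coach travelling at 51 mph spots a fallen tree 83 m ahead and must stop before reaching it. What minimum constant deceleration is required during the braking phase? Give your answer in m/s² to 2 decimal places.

Required deceleration ≈ 3.13 m/s²

51 mph × 0.44704 = 22.7990 m/s.
v² = 2a·d ⇒ a = v²/(2d) = 22.7990² / (2 × 83.000) = 519.794 / 166.000 = 3.1313 m/s².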